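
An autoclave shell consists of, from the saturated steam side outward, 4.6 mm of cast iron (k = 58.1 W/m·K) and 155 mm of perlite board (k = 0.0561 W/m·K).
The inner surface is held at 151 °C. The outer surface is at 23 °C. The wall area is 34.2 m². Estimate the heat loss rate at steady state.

Using the resistance-network approach (series):
R_cast iron = L/(kA) = 0.0046/(58.1×34.2) = 2.315×10^-6 K/W
R_perlite board = L/(kA) = 0.155/(0.0561×34.2) = 0.08079 K/W
R_total = 0.08079 K/W
Q = ΔT / R_total = 128 / 0.08079

Q ≈ 1580 W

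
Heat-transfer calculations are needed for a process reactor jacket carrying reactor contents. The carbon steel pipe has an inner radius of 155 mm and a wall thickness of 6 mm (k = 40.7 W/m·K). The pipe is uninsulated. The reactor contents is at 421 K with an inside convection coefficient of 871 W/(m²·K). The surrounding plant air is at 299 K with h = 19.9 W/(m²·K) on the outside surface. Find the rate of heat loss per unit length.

Radial resistances (cylindrical: R_cond = ln(r_o/r_i)/(2πkL), R_conv = 1/(h·2πrL)):
R_inner film = 1/(h_i·2πr₁L) = 1/(871×2π×0.155×1) = 0.001179 K/W
R_carbon steel pipe wall = ln(161/155)/(2π×40.7×1) = 1.485×10^-4 K/W
R_outer film = 1/(h_o·2πr_oL) = 1/(19.9×2π×0.161×1) = 0.04968 K/W
R_total = 0.051 K/W
Q = ΔT/R_total = 122/0.051

q′ ≈ 2390 W/m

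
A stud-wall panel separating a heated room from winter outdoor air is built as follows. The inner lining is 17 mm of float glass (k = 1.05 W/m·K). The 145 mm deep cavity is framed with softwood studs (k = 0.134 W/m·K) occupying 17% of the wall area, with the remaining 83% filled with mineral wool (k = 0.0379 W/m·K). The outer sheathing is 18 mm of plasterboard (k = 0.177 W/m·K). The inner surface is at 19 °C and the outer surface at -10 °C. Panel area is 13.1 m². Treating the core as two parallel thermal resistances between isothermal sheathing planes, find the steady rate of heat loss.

Q ≈ 136 W

Sheathing layers in series; stud and cavity paths in parallel between them.
R_inner = 0.017/(1.05×13.1) = 0.001236 K/W
R_stud  = 0.145/(0.134×0.17×13.1) = 0.4859 K/W
R_cav   = 0.145/(0.0379×0.83×13.1) = 0.3519 K/W
1/R_core = 1/R_stud + 1/R_cav → R_core = 0.2041 K/W
R_outer = 0.018/(0.177×13.1) = 0.007763 K/W
R_total = 0.2131 K/W
Q = ΔT/R_total = 29/0.2131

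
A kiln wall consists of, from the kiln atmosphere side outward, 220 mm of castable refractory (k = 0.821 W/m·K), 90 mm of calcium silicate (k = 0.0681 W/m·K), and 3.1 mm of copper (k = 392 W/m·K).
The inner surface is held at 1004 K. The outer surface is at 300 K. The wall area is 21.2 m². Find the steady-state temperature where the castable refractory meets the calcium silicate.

Series thermal resistances:
R_castable refractory = L/(kA) = 0.22/(0.821×21.2) = 0.01264 K/W
R_calcium silicate = L/(kA) = 0.09/(0.0681×21.2) = 0.06234 K/W
R_copper = L/(kA) = 0.0031/(392×21.2) = 3.73×10^-7 K/W
R_total = 0.07498 K/W;  Q = ΔT/R_total = 704/0.07498 = 9389 W
T_interface = T_inner − Q·ΣR(inner→interface) = 1004 − 9390×0.01264

T ≈ 885 K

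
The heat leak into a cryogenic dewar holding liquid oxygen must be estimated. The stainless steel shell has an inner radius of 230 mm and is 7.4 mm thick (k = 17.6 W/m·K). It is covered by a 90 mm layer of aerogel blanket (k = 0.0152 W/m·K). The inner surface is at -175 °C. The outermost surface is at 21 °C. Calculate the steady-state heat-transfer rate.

Q ≈ 32.3 W

Each spherical layer contributes R = (1/r_i − 1/r_o)/(4πk):
R_stainless steel shell = (1/0.23 − 1/0.2374)/(4π×17.6) = 6.128×10^-4 K/W
R_aerogel blanket = (1/0.2374 − 1/0.3274)/(4π×0.0152) = 6.062 K/W
R_total = 6.063 K/W
Q = ΔT/R_total = 196/6.063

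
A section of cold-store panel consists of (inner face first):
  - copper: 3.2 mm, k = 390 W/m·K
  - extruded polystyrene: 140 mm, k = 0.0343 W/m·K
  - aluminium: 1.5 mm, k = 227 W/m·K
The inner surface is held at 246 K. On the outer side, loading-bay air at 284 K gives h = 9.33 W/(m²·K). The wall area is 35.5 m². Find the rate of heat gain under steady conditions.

Q ≈ 322 W

Treating each layer as a thermal resistance in series:
R_copper = L/(kA) = 0.0032/(390×35.5) = 2.311×10^-7 K/W
R_extruded polystyrene = L/(kA) = 0.14/(0.0343×35.5) = 0.115 K/W
R_aluminium = L/(kA) = 0.0015/(227×35.5) = 1.861×10^-7 K/W
R_outer film = 1/(h_o·A) = 1/(9.33×35.5) = 0.003019 K/W
R_total = 0.118 K/W
Q = ΔT / R_total = 38 / 0.118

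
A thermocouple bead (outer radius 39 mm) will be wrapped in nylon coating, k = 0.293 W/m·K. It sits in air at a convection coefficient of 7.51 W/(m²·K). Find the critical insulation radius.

For a sphere r_cr = 2k/h = 2×0.293/7.51
r_cr = 78 mm; since the bare radius (39 mm) is below r_cr, adding a thin layer of insulation will *increase* heat loss.

r_cr ≈ 78 mm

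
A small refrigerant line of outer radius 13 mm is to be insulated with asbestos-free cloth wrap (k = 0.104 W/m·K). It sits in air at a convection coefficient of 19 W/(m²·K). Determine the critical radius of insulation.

r_cr ≈ 5.47 mm

For a cylinder r_cr = k/h = 0.104/19
r_cr = 5.47 mm; since the bare radius (13 mm) is above r_cr, any added insulation will reduce heat loss.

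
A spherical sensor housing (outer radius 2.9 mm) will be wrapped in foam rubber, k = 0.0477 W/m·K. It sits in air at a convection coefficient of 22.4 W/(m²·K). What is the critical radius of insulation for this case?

For a sphere r_cr = 2k/h = 2×0.0477/22.4
r_cr = 4.26 mm; since the bare radius (2.9 mm) is below r_cr, adding a thin layer of insulation will *increase* heat loss.

r_cr ≈ 4.26 mm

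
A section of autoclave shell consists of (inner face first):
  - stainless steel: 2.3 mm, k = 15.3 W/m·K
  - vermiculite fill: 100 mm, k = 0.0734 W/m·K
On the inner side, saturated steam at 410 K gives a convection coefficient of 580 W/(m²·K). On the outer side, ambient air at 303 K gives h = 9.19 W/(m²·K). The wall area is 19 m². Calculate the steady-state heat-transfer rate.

Q ≈ 1380 W

Thermal resistances in series:
R_inner film = 1/(h_i·A) = 1/(580×19) = 9.074×10^-5 K/W
R_stainless steel = L/(kA) = 0.0023/(15.3×19) = 7.912×10^-6 K/W
R_vermiculite fill = L/(kA) = 0.1/(0.0734×19) = 0.07171 K/W
R_outer film = 1/(h_o·A) = 1/(9.19×19) = 0.005727 K/W
R_total = 0.07753 K/W
Q = ΔT / R_total = 107 / 0.07753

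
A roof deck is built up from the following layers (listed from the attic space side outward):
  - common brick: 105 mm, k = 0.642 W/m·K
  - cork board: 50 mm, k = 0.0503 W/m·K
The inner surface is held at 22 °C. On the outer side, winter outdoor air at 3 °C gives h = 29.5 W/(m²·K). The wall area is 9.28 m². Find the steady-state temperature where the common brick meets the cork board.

T ≈ 19.4 °C

Series thermal resistances:
R_common brick = L/(kA) = 0.105/(0.642×9.28) = 0.01762 K/W
R_cork board = L/(kA) = 0.05/(0.0503×9.28) = 0.1071 K/W
R_outer film = 1/(h_o·A) = 1/(29.5×9.28) = 0.003653 K/W
R_total = 0.1284 K/W;  Q = ΔT/R_total = 19/0.1284 = 148 W
T_interface = T_inner − Q·ΣR(inner→interface) = 22 − 148×0.01762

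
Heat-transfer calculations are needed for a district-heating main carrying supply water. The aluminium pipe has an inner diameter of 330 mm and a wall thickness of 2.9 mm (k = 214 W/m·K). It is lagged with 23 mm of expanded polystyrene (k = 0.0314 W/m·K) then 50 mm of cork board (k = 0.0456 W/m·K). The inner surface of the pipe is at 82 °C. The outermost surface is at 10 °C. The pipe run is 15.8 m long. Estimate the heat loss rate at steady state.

Q ≈ 778 W

Treating each annulus and film as a series resistance:
R_aluminium pipe wall = ln(167.9/165)/(2π×214×15.8) = 8.201×10^-7 K/W
R_expanded polystyrene = ln(190.9/167.9)/(2π×0.0314×15.8) = 0.04118 K/W
R_cork board = ln(240.9/190.9)/(2π×0.0456×15.8) = 0.05139 K/W
R_total = 0.09257 K/W
Q = ΔT/R_total = 72/0.09257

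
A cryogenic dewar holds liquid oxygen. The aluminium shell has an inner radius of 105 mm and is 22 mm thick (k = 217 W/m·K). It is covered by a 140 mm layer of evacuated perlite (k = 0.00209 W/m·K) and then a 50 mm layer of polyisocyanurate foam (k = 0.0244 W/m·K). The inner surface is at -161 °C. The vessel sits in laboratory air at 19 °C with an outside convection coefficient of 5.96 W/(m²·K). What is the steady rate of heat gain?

Q ≈ 1.13 W

Radial (spherical) resistances in series:
R_aluminium shell = (1/0.105 − 1/0.127)/(4π×217) = 6.05×10^-4 K/W
R_evacuated perlite = (1/0.127 − 1/0.267)/(4π×0.00209) = 157.2 K/W
R_polyisocyanurate foam = (1/0.267 − 1/0.317)/(4π×0.0244) = 1.927 K/W
R_outer film = 1/(h·4πr_o²) = 1/(5.96×4π×0.317²) = 0.1329 K/W
R_total = 159.3 K/W
Q = ΔT/R_total = 180/159.3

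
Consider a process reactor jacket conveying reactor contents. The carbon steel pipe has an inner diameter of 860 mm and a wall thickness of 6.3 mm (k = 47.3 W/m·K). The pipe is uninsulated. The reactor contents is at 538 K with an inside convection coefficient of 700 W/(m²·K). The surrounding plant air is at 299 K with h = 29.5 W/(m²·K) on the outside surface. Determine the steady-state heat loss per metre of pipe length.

q′ ≈ 18500 W/m

For a radial system each layer contributes R = ln(r_out/r_in)/(2πkL); films add R = 1/(hA).
R_inner film = 1/(h_i·2πr₁L) = 1/(700×2π×0.43×1) = 5.288×10^-4 K/W
R_carbon steel pipe wall = ln(436.3/430)/(2π×47.3×1) = 4.894×10^-5 K/W
R_outer film = 1/(h_o·2πr_oL) = 1/(29.5×2π×0.4363×1) = 0.01237 K/W
R_total = 0.01294 K/W
Q = ΔT/R_total = 239/0.01294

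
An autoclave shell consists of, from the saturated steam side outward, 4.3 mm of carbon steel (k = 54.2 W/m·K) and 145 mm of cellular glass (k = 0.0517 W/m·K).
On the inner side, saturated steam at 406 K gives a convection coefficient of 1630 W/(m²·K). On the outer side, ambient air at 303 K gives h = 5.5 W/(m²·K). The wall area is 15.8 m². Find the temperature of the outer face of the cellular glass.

T ≈ 309 K

Series thermal resistances:
R_inner film = 1/(h_i·A) = 1/(1630×15.8) = 3.883×10^-5 K/W
R_carbon steel = L/(kA) = 0.0043/(54.2×15.8) = 5.021×10^-6 K/W
R_cellular glass = L/(kA) = 0.145/(0.0517×15.8) = 0.1775 K/W
R_outer film = 1/(h_o·A) = 1/(5.5×15.8) = 0.01151 K/W
R_total = 0.1891 K/W;  Q = ΔT/R_total = 103/0.1891 = 544.8 W
T_interface = T_inner − Q·ΣR(inner→interface) = 406 − 545×0.1776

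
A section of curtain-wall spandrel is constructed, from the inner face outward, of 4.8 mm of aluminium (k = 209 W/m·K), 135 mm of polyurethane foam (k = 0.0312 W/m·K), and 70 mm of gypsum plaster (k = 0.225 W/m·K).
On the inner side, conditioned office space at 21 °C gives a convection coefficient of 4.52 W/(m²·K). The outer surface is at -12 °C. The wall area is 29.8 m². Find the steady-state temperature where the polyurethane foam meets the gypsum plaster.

T ≈ -9.89 °C

Treating each layer as a thermal resistance in series:
R_inner film = 1/(h_i·A) = 1/(4.52×29.8) = 0.007424 K/W
R_aluminium = L/(kA) = 0.0048/(209×29.8) = 7.707×10^-7 K/W
R_polyurethane foam = L/(kA) = 0.135/(0.0312×29.8) = 0.1452 K/W
R_gypsum plaster = L/(kA) = 0.07/(0.225×29.8) = 0.01044 K/W
R_total = 0.1631 K/W;  Q = ΔT/R_total = 33/0.1631 = 202.4 W
T_interface = T_inner − Q·ΣR(inner→interface) = 21 − 202×0.1526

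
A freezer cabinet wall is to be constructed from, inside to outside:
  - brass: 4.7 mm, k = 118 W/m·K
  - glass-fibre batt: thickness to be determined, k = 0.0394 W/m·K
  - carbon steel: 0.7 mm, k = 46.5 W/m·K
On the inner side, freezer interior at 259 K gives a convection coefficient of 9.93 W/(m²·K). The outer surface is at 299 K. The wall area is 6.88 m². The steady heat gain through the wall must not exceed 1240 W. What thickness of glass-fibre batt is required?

Thermal resistances in series:
R_inner film = 1/(h_i·A) = 1/(9.93×6.88) = 0.01464 K/W
R_brass = L/(kA) = 0.0047/(118×6.88) = 5.789×10^-6 K/W
R_carbon steel = L/(kA) = 0.0007/(46.5×6.88) = 2.188×10^-6 K/W
Sum of the known resistances R_other = 0.01465 K/W
Required total resistance R_tot = ΔT/Q_allow = 40/1240 = 0.03226 K/W
R_glass-fibre batt = R_tot − R_other = 0.01761 K/W
L = R·k·A = 0.01761×0.0394×6.88

L ≈ 4.77 mm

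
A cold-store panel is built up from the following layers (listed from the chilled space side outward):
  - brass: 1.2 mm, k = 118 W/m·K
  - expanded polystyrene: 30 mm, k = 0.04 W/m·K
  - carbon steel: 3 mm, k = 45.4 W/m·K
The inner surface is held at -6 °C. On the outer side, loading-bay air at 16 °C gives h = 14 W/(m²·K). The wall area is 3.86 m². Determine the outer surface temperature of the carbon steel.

Model the wall as resistances in series:
R_brass = L/(kA) = 0.0012/(118×3.86) = 2.635×10^-6 K/W
R_expanded polystyrene = L/(kA) = 0.03/(0.04×3.86) = 0.1943 K/W
R_carbon steel = L/(kA) = 0.003/(45.4×3.86) = 1.712×10^-5 K/W
R_outer film = 1/(h_o·A) = 1/(14×3.86) = 0.0185 K/W
R_total = 0.2128 K/W;  Q = ΔT/R_total = 22/0.2128 = 103.4 W
T_interface = T_inner + Q·ΣR(inner→interface) = -6 + 103×0.1943

T ≈ 14.1 °C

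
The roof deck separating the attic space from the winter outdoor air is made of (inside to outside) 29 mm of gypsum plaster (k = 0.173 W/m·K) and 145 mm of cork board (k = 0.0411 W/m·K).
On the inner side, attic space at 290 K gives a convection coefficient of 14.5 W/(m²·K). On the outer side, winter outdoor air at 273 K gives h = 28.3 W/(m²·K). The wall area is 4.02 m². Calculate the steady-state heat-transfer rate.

Q ≈ 18 W

Using the resistance-network approach (series):
R_inner film = 1/(h_i·A) = 1/(14.5×4.02) = 0.01716 K/W
R_gypsum plaster = L/(kA) = 0.029/(0.173×4.02) = 0.0417 K/W
R_cork board = L/(kA) = 0.145/(0.0411×4.02) = 0.8776 K/W
R_outer film = 1/(h_o·A) = 1/(28.3×4.02) = 0.00879 K/W
R_total = 0.9453 K/W
Q = ΔT / R_total = 17 / 0.9453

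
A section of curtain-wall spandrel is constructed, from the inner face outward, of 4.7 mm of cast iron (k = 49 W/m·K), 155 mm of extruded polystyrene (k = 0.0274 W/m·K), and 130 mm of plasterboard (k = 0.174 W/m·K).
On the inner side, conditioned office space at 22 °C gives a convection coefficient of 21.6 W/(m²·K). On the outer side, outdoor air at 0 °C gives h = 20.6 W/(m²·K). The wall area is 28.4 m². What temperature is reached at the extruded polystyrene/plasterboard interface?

T ≈ 2.69 °C

Series thermal resistances:
R_inner film = 1/(h_i·A) = 1/(21.6×28.4) = 0.00163 K/W
R_cast iron = L/(kA) = 0.0047/(49×28.4) = 3.377×10^-6 K/W
R_extruded polystyrene = L/(kA) = 0.155/(0.0274×28.4) = 0.1992 K/W
R_plasterboard = L/(kA) = 0.13/(0.174×28.4) = 0.02631 K/W
R_outer film = 1/(h_o·A) = 1/(20.6×28.4) = 0.001709 K/W
R_total = 0.2288 K/W;  Q = ΔT/R_total = 22/0.2288 = 96.14 W
T_interface = T_inner − Q·ΣR(inner→interface) = 22 − 96.1×0.2008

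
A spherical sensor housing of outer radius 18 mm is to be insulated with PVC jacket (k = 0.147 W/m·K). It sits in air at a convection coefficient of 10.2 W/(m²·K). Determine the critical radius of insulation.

For a sphere r_cr = 2k/h = 2×0.147/10.2
r_cr = 28.8 mm; since the bare radius (18 mm) is below r_cr, adding a thin layer of insulation will *increase* heat loss.

r_cr ≈ 28.8 mm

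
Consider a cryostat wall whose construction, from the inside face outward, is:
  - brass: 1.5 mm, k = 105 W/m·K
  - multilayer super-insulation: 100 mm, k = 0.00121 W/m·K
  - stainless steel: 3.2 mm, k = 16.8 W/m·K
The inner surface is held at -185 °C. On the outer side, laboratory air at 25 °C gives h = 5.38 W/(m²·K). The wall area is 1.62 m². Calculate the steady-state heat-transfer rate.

Q ≈ 4.11 W

Series thermal resistances:
R_brass = L/(kA) = 0.0015/(105×1.62) = 8.818×10^-6 K/W
R_multilayer super-insulation = L/(kA) = 0.1/(0.00121×1.62) = 51.02 K/W
R_stainless steel = L/(kA) = 0.0032/(16.8×1.62) = 1.176×10^-4 K/W
R_outer film = 1/(h_o·A) = 1/(5.38×1.62) = 0.1147 K/W
R_total = 51.13 K/W
Q = ΔT / R_total = 210 / 51.13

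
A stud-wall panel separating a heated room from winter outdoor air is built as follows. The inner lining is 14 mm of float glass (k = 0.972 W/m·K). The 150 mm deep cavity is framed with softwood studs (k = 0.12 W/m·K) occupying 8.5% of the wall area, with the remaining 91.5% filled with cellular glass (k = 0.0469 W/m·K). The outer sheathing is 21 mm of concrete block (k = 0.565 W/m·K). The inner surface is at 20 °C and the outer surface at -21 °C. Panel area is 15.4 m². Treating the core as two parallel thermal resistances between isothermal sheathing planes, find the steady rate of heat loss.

Q ≈ 220 W

Sheathing layers in series; stud and cavity paths in parallel between them.
R_inner = 0.014/(0.972×15.4) = 9.353×10^-4 K/W
R_stud  = 0.15/(0.12×0.085×15.4) = 0.9549 K/W
R_cav   = 0.15/(0.0469×0.915×15.4) = 0.227 K/W
1/R_core = 1/R_stud + 1/R_cav → R_core = 0.1834 K/W
R_outer = 0.021/(0.565×15.4) = 0.002414 K/W
R_total = 0.1867 K/W
Q = ΔT/R_total = 41/0.1867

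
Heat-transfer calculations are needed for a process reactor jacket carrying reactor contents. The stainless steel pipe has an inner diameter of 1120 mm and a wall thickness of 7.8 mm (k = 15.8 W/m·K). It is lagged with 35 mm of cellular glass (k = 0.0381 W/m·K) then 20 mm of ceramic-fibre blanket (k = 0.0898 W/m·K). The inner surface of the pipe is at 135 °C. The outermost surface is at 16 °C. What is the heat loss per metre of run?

q′ ≈ 387 W/m

Radial resistances (cylindrical: R_cond = ln(r_o/r_i)/(2πkL), R_conv = 1/(h·2πrL)):
R_stainless steel pipe wall = ln(567.8/560)/(2π×15.8×1) = 1.393×10^-4 K/W
R_cellular glass = ln(602.8/567.8)/(2π×0.0381×1) = 0.2499 K/W
R_ceramic-fibre blanket = ln(622.8/602.8)/(2π×0.0898×1) = 0.05785 K/W
R_total = 0.3079 K/W
Q = ΔT/R_total = 119/0.3079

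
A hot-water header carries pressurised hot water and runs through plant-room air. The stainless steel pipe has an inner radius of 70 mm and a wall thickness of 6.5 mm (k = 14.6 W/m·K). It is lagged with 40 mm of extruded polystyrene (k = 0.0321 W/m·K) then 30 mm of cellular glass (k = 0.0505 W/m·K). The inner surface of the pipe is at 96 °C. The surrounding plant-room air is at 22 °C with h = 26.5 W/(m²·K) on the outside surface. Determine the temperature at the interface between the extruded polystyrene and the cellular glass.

Per-layer cylindrical resistances, series-summed:
R_stainless steel pipe wall = ln(76.5/70)/(2π×14.6×1) = 9.68×10^-4 K/W
R_extruded polystyrene = ln(116.5/76.5)/(2π×0.0321×1) = 2.085 K/W
R_cellular glass = ln(146.5/116.5)/(2π×0.0505×1) = 0.7221 K/W
R_outer film = 1/(h_o·2πr_oL) = 1/(26.5×2π×0.1465×1) = 0.041 K/W
R_total = 2.849 K/W
Q = ΔT/R_total = 74/2.849
Q = 26 W/m
T_interface = T_inner − Q·ΣR(inner→interface) = 96 − 26×2.086

T ≈ 41.8 °C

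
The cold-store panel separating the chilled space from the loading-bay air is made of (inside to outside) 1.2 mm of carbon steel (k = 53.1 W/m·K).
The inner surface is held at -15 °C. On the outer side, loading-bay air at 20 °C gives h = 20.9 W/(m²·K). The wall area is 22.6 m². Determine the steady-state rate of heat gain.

Thermal resistances in series:
R_carbon steel = L/(kA) = 0.0012/(53.1×22.6) = 10×10^-7 K/W
R_outer film = 1/(h_o·A) = 1/(20.9×22.6) = 0.002117 K/W
R_total = 0.002118 K/W
Q = ΔT / R_total = 35 / 0.002118

Q ≈ 16500 W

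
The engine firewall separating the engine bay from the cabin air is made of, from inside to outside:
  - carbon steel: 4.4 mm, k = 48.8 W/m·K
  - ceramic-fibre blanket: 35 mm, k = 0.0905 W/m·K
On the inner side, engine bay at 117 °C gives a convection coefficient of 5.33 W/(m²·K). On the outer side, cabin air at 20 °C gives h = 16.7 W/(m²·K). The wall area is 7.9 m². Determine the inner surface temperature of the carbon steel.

T ≈ 88.3 °C

Thermal resistances in series:
R_inner film = 1/(h_i·A) = 1/(5.33×7.9) = 0.02375 K/W
R_carbon steel = L/(kA) = 0.0044/(48.8×7.9) = 1.141×10^-5 K/W
R_ceramic-fibre blanket = L/(kA) = 0.035/(0.0905×7.9) = 0.04895 K/W
R_outer film = 1/(h_o·A) = 1/(16.7×7.9) = 0.00758 K/W
R_total = 0.08029 K/W;  Q = ΔT/R_total = 97/0.08029 = 1208 W
T_interface = T_inner − Q·ΣR(inner→interface) = 117 − 1210×0.02375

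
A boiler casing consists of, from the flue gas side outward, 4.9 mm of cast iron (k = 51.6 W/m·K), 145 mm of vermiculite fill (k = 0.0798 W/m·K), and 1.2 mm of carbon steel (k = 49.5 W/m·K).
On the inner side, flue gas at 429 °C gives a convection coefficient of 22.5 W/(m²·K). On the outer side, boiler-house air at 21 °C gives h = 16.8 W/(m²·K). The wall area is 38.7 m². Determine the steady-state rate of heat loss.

Thermal resistances in series:
R_inner film = 1/(h_i·A) = 1/(22.5×38.7) = 0.001148 K/W
R_cast iron = L/(kA) = 0.0049/(51.6×38.7) = 2.454×10^-6 K/W
R_vermiculite fill = L/(kA) = 0.145/(0.0798×38.7) = 0.04695 K/W
R_carbon steel = L/(kA) = 0.0012/(49.5×38.7) = 6.264×10^-7 K/W
R_outer film = 1/(h_o·A) = 1/(16.8×38.7) = 0.001538 K/W
R_total = 0.04964 K/W
Q = ΔT / R_total = 408 / 0.04964

Q ≈ 8220 W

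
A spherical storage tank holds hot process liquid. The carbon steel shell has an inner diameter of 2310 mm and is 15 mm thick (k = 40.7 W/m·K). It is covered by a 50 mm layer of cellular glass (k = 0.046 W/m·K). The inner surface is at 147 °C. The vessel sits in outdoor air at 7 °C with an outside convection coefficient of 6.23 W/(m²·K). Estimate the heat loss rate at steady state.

Q ≈ 2020 W

Radial (spherical) resistances in series:
R_carbon steel shell = (1/1.155 − 1/1.17)/(4π×40.7) = 2.17×10^-5 K/W
R_cellular glass = (1/1.17 − 1/1.22)/(4π×0.046) = 0.0606 K/W
R_outer film = 1/(h·4πr_o²) = 1/(6.23×4π×1.22²) = 0.008582 K/W
R_total = 0.0692 K/W
Q = ΔT/R_total = 140/0.0692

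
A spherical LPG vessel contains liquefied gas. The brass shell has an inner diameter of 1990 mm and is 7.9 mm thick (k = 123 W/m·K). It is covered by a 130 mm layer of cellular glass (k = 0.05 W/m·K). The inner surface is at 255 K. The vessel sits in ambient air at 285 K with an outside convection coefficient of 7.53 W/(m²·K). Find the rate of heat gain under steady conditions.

Q ≈ 158 W

Radial (spherical) resistances in series:
R_brass shell = (1/0.995 − 1/1.0029)/(4π×123) = 5.122×10^-6 K/W
R_cellular glass = (1/1.0029 − 1/1.1329)/(4π×0.05) = 0.1821 K/W
R_outer film = 1/(h·4πr_o²) = 1/(7.53×4π×1.1329²) = 0.008234 K/W
R_total = 0.1903 K/W
Q = ΔT/R_total = 30/0.1903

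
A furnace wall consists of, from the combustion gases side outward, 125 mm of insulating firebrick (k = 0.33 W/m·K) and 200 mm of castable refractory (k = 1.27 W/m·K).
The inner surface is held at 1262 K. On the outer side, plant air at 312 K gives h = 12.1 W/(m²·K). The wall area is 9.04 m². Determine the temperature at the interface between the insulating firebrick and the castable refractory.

T ≈ 681 K

Treating each layer as a thermal resistance in series:
R_insulating firebrick = L/(kA) = 0.125/(0.33×9.04) = 0.0419 K/W
R_castable refractory = L/(kA) = 0.2/(1.27×9.04) = 0.01742 K/W
R_outer film = 1/(h_o·A) = 1/(12.1×9.04) = 0.009142 K/W
R_total = 0.06846 K/W;  Q = ΔT/R_total = 950/0.06846 = 13880 W
T_interface = T_inner − Q·ΣR(inner→interface) = 1262 − 13900×0.0419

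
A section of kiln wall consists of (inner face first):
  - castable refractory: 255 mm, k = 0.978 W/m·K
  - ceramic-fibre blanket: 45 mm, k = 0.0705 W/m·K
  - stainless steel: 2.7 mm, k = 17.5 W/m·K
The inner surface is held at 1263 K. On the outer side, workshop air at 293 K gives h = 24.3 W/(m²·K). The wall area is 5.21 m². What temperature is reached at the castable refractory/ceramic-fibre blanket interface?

T ≈ 994 K

Using the resistance-network approach (series):
R_castable refractory = L/(kA) = 0.255/(0.978×5.21) = 0.05005 K/W
R_ceramic-fibre blanket = L/(kA) = 0.045/(0.0705×5.21) = 0.1225 K/W
R_stainless steel = L/(kA) = 0.0027/(17.5×5.21) = 2.961×10^-5 K/W
R_outer film = 1/(h_o·A) = 1/(24.3×5.21) = 0.007899 K/W
R_total = 0.1805 K/W;  Q = ΔT/R_total = 970/0.1805 = 5374 W
T_interface = T_inner − Q·ΣR(inner→interface) = 1263 − 5370×0.05005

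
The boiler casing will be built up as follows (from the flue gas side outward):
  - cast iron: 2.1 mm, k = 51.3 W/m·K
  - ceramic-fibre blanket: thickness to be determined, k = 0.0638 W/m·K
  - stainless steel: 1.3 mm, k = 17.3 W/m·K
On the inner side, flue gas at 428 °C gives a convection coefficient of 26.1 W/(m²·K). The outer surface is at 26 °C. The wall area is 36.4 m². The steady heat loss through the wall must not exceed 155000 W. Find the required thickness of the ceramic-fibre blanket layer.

Treating each layer as a thermal resistance in series:
R_inner film = 1/(h_i·A) = 1/(26.1×36.4) = 0.001053 K/W
R_cast iron = L/(kA) = 0.0021/(51.3×36.4) = 1.125×10^-6 K/W
R_stainless steel = L/(kA) = 0.0013/(17.3×36.4) = 2.064×10^-6 K/W
Sum of the known resistances R_other = 0.001056 K/W
Required total resistance R_tot = ΔT/Q_allow = 402/155000 = 0.002594 K/W
R_ceramic-fibre blanket = R_tot − R_other = 0.001538 K/W
L = R·k·A = 0.001538×0.0638×36.4

L ≈ 3.57 mm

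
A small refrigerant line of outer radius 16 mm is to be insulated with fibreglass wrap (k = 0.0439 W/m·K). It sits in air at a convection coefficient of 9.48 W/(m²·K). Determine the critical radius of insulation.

For a cylinder r_cr = k/h = 0.0439/9.48
r_cr = 4.63 mm; since the bare radius (16 mm) is above r_cr, any added insulation will reduce heat loss.

r_cr ≈ 4.63 mm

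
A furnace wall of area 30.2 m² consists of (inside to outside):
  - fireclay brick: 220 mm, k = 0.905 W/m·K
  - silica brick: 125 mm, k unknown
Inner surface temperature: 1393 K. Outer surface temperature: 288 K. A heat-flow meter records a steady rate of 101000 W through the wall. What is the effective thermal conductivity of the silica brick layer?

k ≈ 1.43 W/(m·K)

Thermal resistances in series:
R_fireclay brick = L/(kA) = 0.22/(0.905×30.2) = 0.008049 K/W
Sum of known resistances R_other = 0.008049 K/W
Total R = ΔT/Q = 1105/101000 = 0.01094 K/W
R_silica brick = R_total − R_other = 0.002891 K/W
k = L/(R·A) = 0.125/(0.002891×30.2)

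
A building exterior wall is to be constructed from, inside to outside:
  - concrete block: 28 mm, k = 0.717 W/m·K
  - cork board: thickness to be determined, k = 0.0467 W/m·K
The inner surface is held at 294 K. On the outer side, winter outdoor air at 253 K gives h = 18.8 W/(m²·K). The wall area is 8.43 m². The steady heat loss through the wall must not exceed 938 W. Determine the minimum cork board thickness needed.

Thermal resistances in series:
R_concrete block = L/(kA) = 0.028/(0.717×8.43) = 0.004632 K/W
R_outer film = 1/(h_o·A) = 1/(18.8×8.43) = 0.00631 K/W
Sum of the known resistances R_other = 0.01094 K/W
Required total resistance R_tot = ΔT/Q_allow = 41/938 = 0.04371 K/W
R_cork board = R_tot − R_other = 0.03277 K/W
L = R·k·A = 0.03277×0.0467×8.43

L ≈ 12.9 mm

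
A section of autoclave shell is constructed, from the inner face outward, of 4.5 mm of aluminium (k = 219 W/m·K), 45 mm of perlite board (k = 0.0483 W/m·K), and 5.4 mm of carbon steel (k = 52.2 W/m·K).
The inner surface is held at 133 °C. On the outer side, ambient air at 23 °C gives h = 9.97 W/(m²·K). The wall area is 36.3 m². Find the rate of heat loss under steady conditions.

Treating each layer as a thermal resistance in series:
R_aluminium = L/(kA) = 0.0045/(219×36.3) = 5.661×10^-7 K/W
R_perlite board = L/(kA) = 0.045/(0.0483×36.3) = 0.02567 K/W
R_carbon steel = L/(kA) = 0.0054/(52.2×36.3) = 2.85×10^-6 K/W
R_outer film = 1/(h_o·A) = 1/(9.97×36.3) = 0.002763 K/W
R_total = 0.02843 K/W
Q = ΔT / R_total = 110 / 0.02843

Q ≈ 3870 W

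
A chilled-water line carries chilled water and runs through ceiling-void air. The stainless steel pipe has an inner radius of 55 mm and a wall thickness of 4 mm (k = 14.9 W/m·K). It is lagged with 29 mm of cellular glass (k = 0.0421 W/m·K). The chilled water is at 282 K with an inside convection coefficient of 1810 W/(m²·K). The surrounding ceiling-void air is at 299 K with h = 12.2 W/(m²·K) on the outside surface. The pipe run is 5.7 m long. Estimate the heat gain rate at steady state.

For a radial system each layer contributes R = ln(r_out/r_in)/(2πkL); films add R = 1/(hA).
R_inner film = 1/(h_i·2πr₁L) = 1/(1810×2π×0.055×5.7) = 2.805×10^-4 K/W
R_stainless steel pipe wall = ln(59/55)/(2π×14.9×5.7) = 1.316×10^-4 K/W
R_cellular glass = ln(88/59)/(2π×0.0421×5.7) = 0.2652 K/W
R_outer film = 1/(h_o·2πr_oL) = 1/(12.2×2π×0.088×5.7) = 0.02601 K/W
R_total = 0.2916 K/W
Q = ΔT/R_total = 17/0.2916

Q ≈ 58.3 W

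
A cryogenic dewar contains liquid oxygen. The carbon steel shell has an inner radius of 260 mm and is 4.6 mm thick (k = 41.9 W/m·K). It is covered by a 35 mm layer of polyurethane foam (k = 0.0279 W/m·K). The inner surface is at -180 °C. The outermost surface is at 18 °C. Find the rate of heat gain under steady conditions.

Q ≈ 157 W

Spherical conduction: R = (1/r_in − 1/r_out)/(4πk) per layer; series-sum.
R_carbon steel shell = (1/0.26 − 1/0.2646)/(4π×41.9) = 1.27×10^-4 K/W
R_polyurethane foam = (1/0.2646 − 1/0.2996)/(4π×0.0279) = 1.259 K/W
R_total = 1.259 K/W
Q = ΔT/R_total = 198/1.259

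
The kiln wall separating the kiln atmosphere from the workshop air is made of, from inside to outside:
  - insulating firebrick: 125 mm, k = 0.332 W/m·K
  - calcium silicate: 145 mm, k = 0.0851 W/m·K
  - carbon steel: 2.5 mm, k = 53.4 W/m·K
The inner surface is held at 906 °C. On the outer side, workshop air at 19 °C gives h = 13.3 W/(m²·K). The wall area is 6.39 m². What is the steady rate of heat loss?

Model the wall as resistances in series:
R_insulating firebrick = L/(kA) = 0.125/(0.332×6.39) = 0.05892 K/W
R_calcium silicate = L/(kA) = 0.145/(0.0851×6.39) = 0.2666 K/W
R_carbon steel = L/(kA) = 0.0025/(53.4×6.39) = 7.327×10^-6 K/W
R_outer film = 1/(h_o·A) = 1/(13.3×6.39) = 0.01177 K/W
R_total = 0.3373 K/W
Q = ΔT / R_total = 887 / 0.3373

Q ≈ 2630 W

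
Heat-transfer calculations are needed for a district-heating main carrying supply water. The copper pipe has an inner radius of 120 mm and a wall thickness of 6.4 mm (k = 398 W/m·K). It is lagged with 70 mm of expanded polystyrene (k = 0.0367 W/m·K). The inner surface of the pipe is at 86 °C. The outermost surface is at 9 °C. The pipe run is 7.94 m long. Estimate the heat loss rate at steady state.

For a radial system each layer contributes R = ln(r_out/r_in)/(2πkL); films add R = 1/(hA).
R_copper pipe wall = ln(126.4/120)/(2π×398×7.94) = 2.617×10^-6 K/W
R_expanded polystyrene = ln(196.4/126.4)/(2π×0.0367×7.94) = 0.2407 K/W
R_total = 0.2407 K/W
Q = ΔT/R_total = 77/0.2407

Q ≈ 320 W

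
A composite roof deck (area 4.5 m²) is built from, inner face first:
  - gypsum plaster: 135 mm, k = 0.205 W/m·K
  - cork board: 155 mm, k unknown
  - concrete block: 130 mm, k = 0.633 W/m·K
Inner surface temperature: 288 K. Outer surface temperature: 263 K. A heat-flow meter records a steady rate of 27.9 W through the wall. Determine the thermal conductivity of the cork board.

k ≈ 0.0489 W/(m·K)

Treating each layer as a thermal resistance in series:
R_gypsum plaster = L/(kA) = 0.135/(0.205×4.5) = 0.1463 K/W
R_concrete block = L/(kA) = 0.13/(0.633×4.5) = 0.04564 K/W
Sum of known resistances R_other = 0.192 K/W
Total R = ΔT/Q = 25/27.9 = 0.8961 K/W
R_cork board = R_total − R_other = 0.7041 K/W
k = L/(R·A) = 0.155/(0.7041×4.5)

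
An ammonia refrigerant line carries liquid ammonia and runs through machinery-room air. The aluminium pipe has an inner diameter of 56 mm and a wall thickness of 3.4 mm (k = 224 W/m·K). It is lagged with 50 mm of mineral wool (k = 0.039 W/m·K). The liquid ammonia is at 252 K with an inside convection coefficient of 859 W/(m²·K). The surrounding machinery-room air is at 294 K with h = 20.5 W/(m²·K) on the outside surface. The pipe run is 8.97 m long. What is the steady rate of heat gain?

Treating each annulus and film as a series resistance:
R_inner film = 1/(h_i·2πr₁L) = 1/(859×2π×0.028×8.97) = 7.377×10^-4 K/W
R_aluminium pipe wall = ln(31.4/28)/(2π×224×8.97) = 9.078×10^-6 K/W
R_mineral wool = ln(81.4/31.4)/(2π×0.039×8.97) = 0.4334 K/W
R_outer film = 1/(h_o·2πr_oL) = 1/(20.5×2π×0.0814×8.97) = 0.01063 K/W
R_total = 0.4447 K/W
Q = ΔT/R_total = 42/0.4447

Q ≈ 94.4 W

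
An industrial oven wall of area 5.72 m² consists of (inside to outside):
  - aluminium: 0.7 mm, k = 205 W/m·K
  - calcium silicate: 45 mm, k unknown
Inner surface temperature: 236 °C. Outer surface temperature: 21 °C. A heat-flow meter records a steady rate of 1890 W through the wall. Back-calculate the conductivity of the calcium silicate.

k ≈ 0.0692 W/(m·K)

Model the wall as resistances in series:
R_aluminium = L/(kA) = 0.0007/(205×5.72) = 5.97×10^-7 K/W
Sum of known resistances R_other = 5.97×10^-7 K/W
Total R = ΔT/Q = 215/1890 = 0.1138 K/W
R_calcium silicate = R_total − R_other = 0.1138 K/W
k = L/(R·A) = 0.045/(0.1138×5.72)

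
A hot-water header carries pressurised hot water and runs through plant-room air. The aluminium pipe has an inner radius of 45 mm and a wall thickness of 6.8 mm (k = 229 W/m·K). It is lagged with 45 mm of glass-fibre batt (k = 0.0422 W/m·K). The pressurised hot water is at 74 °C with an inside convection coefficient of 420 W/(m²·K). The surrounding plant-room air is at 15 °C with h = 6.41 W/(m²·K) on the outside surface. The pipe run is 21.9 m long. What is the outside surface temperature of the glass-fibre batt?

T ≈ 20.8 °C

Cylindrical conduction, so R = ln(r₂/r₁)/(2πkL) per layer, in series:
R_inner film = 1/(h_i·2πr₁L) = 1/(420×2π×0.045×21.9) = 3.845×10^-4 K/W
R_aluminium pipe wall = ln(51.8/45)/(2π×229×21.9) = 4.466×10^-6 K/W
R_glass-fibre batt = ln(96.8/51.8)/(2π×0.0422×21.9) = 0.1077 K/W
R_outer film = 1/(h_o·2πr_oL) = 1/(6.41×2π×0.0968×21.9) = 0.01171 K/W
R_total = 0.1198 K/W
Q = ΔT/R_total = 59/0.1198
Q = 493 W
T_interface = T_inner − Q·ΣR(inner→interface) = 74 − 493×0.1081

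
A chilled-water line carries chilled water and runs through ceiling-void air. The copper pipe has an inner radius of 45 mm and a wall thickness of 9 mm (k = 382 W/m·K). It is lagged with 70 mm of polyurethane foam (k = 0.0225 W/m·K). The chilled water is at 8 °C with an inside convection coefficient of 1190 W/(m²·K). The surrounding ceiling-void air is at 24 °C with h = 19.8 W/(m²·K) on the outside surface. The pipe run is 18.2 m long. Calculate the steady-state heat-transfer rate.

Radial resistances (cylindrical: R_cond = ln(r_o/r_i)/(2πkL), R_conv = 1/(h·2πrL)):
R_inner film = 1/(h_i·2πr₁L) = 1/(1190×2π×0.045×18.2) = 1.633×10^-4 K/W
R_copper pipe wall = ln(54/45)/(2π×382×18.2) = 4.174×10^-6 K/W
R_polyurethane foam = ln(124/54)/(2π×0.0225×18.2) = 0.3231 K/W
R_outer film = 1/(h_o·2πr_oL) = 1/(19.8×2π×0.124×18.2) = 0.003562 K/W
R_total = 0.3268 K/W
Q = ΔT/R_total = 16/0.3268

Q ≈ 49 W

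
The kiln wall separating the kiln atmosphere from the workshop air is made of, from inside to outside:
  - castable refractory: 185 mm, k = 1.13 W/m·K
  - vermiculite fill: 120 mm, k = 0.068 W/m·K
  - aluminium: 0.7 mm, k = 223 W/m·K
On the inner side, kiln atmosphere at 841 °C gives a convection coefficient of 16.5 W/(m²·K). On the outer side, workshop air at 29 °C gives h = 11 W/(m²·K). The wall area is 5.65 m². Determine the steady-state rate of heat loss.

Thermal resistances in series:
R_inner film = 1/(h_i·A) = 1/(16.5×5.65) = 0.01073 K/W
R_castable refractory = L/(kA) = 0.185/(1.13×5.65) = 0.02898 K/W
R_vermiculite fill = L/(kA) = 0.12/(0.068×5.65) = 0.3123 K/W
R_aluminium = L/(kA) = 0.0007/(223×5.65) = 5.556×10^-7 K/W
R_outer film = 1/(h_o·A) = 1/(11×5.65) = 0.01609 K/W
R_total = 0.3681 K/W
Q = ΔT / R_total = 812 / 0.3681

Q ≈ 2210 W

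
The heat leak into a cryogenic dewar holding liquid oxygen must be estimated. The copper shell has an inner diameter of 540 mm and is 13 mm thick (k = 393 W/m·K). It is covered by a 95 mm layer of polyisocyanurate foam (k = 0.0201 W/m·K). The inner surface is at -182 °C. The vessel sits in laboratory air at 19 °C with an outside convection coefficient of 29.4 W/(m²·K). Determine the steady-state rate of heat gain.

Spherical conduction: R = (1/r_in − 1/r_out)/(4πk) per layer; series-sum.
R_copper shell = (1/0.27 − 1/0.283)/(4π×393) = 3.445×10^-5 K/W
R_polyisocyanurate foam = (1/0.283 − 1/0.378)/(4π×0.0201) = 3.516 K/W
R_outer film = 1/(h·4πr_o²) = 1/(29.4×4π×0.378²) = 0.01894 K/W
R_total = 3.535 K/W
Q = ΔT/R_total = 201/3.535

Q ≈ 56.9 W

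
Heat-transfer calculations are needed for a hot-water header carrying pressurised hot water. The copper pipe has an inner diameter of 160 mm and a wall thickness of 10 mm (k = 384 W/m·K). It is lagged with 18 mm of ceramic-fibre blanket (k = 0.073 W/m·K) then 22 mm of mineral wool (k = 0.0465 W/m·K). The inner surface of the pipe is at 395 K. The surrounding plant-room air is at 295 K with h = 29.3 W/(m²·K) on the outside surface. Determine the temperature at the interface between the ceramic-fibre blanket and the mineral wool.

T ≈ 358 K

Radial resistances (cylindrical: R_cond = ln(r_o/r_i)/(2πkL), R_conv = 1/(h·2πrL)):
R_copper pipe wall = ln(90/80)/(2π×384×1) = 4.882×10^-5 K/W
R_ceramic-fibre blanket = ln(108/90)/(2π×0.073×1) = 0.3975 K/W
R_mineral wool = ln(130/108)/(2π×0.0465×1) = 0.6346 K/W
R_outer film = 1/(h_o·2πr_oL) = 1/(29.3×2π×0.13×1) = 0.04178 K/W
R_total = 1.074 K/W
Q = ΔT/R_total = 100/1.074
Q = 93.1 W/m
T_interface = T_inner − Q·ΣR(inner→interface) = 395 − 93.1×0.3975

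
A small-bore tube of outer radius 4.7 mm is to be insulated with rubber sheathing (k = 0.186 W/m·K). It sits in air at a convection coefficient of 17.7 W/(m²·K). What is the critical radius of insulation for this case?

r_cr ≈ 10.5 mm

For a cylinder r_cr = k/h = 0.186/17.7
r_cr = 10.5 mm; since the bare radius (4.7 mm) is below r_cr, adding a thin layer of insulation will *increase* heat loss.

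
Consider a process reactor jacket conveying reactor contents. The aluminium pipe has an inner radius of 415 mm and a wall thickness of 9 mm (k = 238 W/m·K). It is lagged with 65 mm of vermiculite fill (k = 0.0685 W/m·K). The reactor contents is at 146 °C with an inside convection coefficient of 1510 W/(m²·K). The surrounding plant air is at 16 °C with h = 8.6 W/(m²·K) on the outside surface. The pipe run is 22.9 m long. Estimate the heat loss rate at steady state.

Treating each annulus and film as a series resistance:
R_inner film = 1/(h_i·2πr₁L) = 1/(1510×2π×0.415×22.9) = 1.109×10^-5 K/W
R_aluminium pipe wall = ln(424/415)/(2π×238×22.9) = 6.265×10^-7 K/W
R_vermiculite fill = ln(489/424)/(2π×0.0685×22.9) = 0.01447 K/W
R_outer film = 1/(h_o·2πr_oL) = 1/(8.6×2π×0.489×22.9) = 0.001653 K/W
R_total = 0.01614 K/W
Q = ΔT/R_total = 130/0.01614

Q ≈ 8060 W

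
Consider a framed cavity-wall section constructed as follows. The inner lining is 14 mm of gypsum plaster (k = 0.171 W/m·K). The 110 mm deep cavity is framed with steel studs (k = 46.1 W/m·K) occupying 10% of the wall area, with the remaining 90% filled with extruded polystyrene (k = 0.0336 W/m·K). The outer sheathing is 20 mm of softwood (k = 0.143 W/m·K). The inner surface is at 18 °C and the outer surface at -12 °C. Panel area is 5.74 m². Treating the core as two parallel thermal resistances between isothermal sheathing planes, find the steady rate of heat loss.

Q ≈ 702 W

Sheathing layers in series; stud and cavity paths in parallel between them.
R_inner = 0.014/(0.171×5.74) = 0.01426 K/W
R_stud  = 0.11/(46.1×0.1×5.74) = 0.004157 K/W
R_cav   = 0.11/(0.0336×0.9×5.74) = 0.6337 K/W
1/R_core = 1/R_stud + 1/R_cav → R_core = 0.00413 K/W
R_outer = 0.02/(0.143×5.74) = 0.02437 K/W
R_total = 0.04276 K/W
Q = ΔT/R_total = 30/0.04276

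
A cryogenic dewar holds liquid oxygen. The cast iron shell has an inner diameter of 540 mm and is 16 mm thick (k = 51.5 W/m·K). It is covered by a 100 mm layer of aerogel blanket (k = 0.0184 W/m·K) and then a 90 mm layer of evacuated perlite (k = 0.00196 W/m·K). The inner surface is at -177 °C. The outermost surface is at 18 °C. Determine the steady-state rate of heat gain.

Q ≈ 8.19 W

Spherical conduction: R = (1/r_in − 1/r_out)/(4πk) per layer; series-sum.
R_cast iron shell = (1/0.27 − 1/0.286)/(4π×51.5) = 3.202×10^-4 K/W
R_aerogel blanket = (1/0.286 − 1/0.386)/(4π×0.0184) = 3.918 K/W
R_evacuated perlite = (1/0.386 − 1/0.476)/(4π×0.00196) = 19.89 K/W
R_total = 23.81 K/W
Q = ΔT/R_total = 195/23.81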